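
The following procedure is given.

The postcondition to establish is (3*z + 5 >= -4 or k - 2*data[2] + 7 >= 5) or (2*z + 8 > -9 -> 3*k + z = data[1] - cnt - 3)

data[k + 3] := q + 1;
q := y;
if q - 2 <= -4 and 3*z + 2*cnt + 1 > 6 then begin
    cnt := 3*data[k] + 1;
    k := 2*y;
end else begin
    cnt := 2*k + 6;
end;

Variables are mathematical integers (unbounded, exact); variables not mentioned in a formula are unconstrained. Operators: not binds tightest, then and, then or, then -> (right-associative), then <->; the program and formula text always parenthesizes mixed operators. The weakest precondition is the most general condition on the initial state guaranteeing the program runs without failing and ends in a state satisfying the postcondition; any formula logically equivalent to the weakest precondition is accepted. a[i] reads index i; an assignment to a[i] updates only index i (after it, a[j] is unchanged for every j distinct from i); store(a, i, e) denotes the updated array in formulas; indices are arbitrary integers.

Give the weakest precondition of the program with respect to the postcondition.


Working backward. After the program, the postcondition (3*z + 5 >= -4 or k - 2*data[2] + 7 >= 5) or (2*z + 8 > -9 -> 3*k + z = data[1] - cnt - 3) must hold; in canonical form it is 3*z >= -9 or k >= 2*data[2] - 2 or (2*z > -17 -> cnt + 3*k + z = data[1] - 3).
Then branch requires 3*z >= -9 or 2*y >= 2*data[2] - 2 or (2*z > -17 -> 3*data[k] + 6*y + z = data[1] - 4); else branch requires 3*z >= -9 or k >= 2*data[2] - 2 or (2*z > -17 -> 5*k + z = data[1] - 9).
Before the if: ((q <= -2 and 2*cnt + 3*z > 5) -> (3*z >= -9 or 2*y >= 2*data[2] - 2 or (2*z > -17 -> 3*data[k] + 6*y + z = data[1] - 4))) and ((not (q <= -2 and 2*cnt + 3*z > 5)) -> (3*z >= -9 or k >= 2*data[2] - 2 or (2*z > -17 -> 5*k + z = data[1] - 9)))
Before q := y: ((y <= -2 and 2*cnt + 3*z > 5) -> (3*z >= -9 or 2*y >= 2*data[2] - 2 or (2*z > -17 -> 3*data[k] + 6*y + z = data[1] - 4))) and ((not (y <= -2 and 2*cnt + 3*z > 5)) -> (3*z >= -9 or k >= 2*data[2] - 2 or (2*z > -17 -> 5*k + z = data[1] - 9)))
Before data[k + 3] := q + 1: ((y <= -2 and 2*cnt + 3*z > 5) -> (3*z >= -9 or 2*y >= 2*store(data, k + 3, q + 1)[2] - 2 or (2*z > -17 -> 3*store(data, k + 3, q + 1)[k] + 6*y + z = store(data, k + 3, q + 1)[1] - 4))) and ((not (y <= -2 and 2*cnt + 3*z > 5)) -> (3*z >= -9 or k >= 2*store(data, k + 3, q + 1)[2] - 2 or (2*z > -17 -> 5*k + z = store(data, k + 3, q + 1)[1] - 9)))
Answer: WP = ((y <= -2 and 2*cnt + 3*z > 5) -> (3*z >= -9 or 2*y >= 2*store(data, k + 3, q + 1)[2] - 2 or (2*z > -17 -> 3*store(data, k + 3, q + 1)[k] + 6*y + z = store(data, k + 3, q + 1)[1] - 4))) and ((not (y <= -2 and 2*cnt + 3*z > 5)) -> (3*z >= -9 or k >= 2*store(data, k + 3, q + 1)[2] - 2 or (2*z > -17 -> 5*k + z = store(data, k + 3, q + 1)[1] - 9)))


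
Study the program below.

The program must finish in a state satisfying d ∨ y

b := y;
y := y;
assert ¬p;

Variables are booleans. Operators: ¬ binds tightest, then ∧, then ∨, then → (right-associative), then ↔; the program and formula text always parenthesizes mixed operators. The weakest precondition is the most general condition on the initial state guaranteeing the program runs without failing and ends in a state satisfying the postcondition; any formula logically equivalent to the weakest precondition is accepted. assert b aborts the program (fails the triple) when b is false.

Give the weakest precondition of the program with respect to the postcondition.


Working backward. After the program, d ∨ y must hold.
Before assert ¬p: (¬p) ∧ (d ∨ y)
Before y := y: (¬p) ∧ (d ∨ y)
Before b := y: (¬p) ∧ (d ∨ y)
Answer: WP = (¬p) ∧ (d ∨ y)


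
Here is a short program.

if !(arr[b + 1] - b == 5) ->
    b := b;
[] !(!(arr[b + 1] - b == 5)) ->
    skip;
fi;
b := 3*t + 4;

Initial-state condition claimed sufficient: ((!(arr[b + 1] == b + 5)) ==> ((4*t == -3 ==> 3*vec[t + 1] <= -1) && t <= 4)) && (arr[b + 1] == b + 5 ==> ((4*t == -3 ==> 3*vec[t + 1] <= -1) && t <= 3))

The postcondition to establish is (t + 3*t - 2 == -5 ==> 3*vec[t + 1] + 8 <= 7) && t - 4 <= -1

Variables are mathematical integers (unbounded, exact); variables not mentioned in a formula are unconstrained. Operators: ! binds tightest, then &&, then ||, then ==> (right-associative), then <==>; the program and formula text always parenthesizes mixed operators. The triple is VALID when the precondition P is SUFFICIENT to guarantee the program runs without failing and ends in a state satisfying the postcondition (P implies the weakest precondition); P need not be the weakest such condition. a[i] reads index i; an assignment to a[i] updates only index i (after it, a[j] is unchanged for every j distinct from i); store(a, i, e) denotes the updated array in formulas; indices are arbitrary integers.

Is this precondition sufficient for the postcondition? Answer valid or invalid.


Working backward. After the program, the postcondition (t + 3*t - 2 == -5 ==> 3*vec[t + 1] + 8 <= 7) && t - 4 <= -1 must hold; in canonical form it is (4*t == -3 ==> 3*vec[t + 1] <= -1) && t <= 3.
Before b := 3*t + 4: (4*t == -3 ==> 3*vec[t + 1] <= -1) && t <= 3
Then branch requires (4*t == -3 ==> 3*vec[t + 1] <= -1) && t <= 3; else branch requires (4*t == -3 ==> 3*vec[t + 1] <= -1) && t <= 3.
Before the if: ((!(arr[b + 1] == b + 5)) ==> ((4*t == -3 ==> 3*vec[t + 1] <= -1) && t <= 3)) && (arr[b + 1] == b + 5 ==> ((4*t == -3 ==> 3*vec[t + 1] <= -1) && t <= 3))
The weakest precondition is ((!(arr[b + 1] == b + 5)) ==> ((4*t == -3 ==> 3*vec[t + 1] <= -1) && t <= 3)) && (arr[b + 1] == b + 5 ==> ((4*t == -3 ==> 3*vec[t + 1] <= -1) && t <= 3)).
Check whether ((!(arr[b + 1] == b + 5)) ==> ((4*t == -3 ==> 3*vec[t + 1] <= -1) && t <= 4)) && (arr[b + 1] == b + 5 ==> ((4*t == -3 ==> 3*vec[t + 1] <= -1) && t <= 3)) implies it.
Countermodel: at the initial state arr = {[-4] = 1, [5] = 1, elsewhere 1}, b = -5, t = 4, vec = {[-4] = 0, [5] = 0, elsewhere 0}, the precondition holds but the weakest precondition fails.
Answer: invalid


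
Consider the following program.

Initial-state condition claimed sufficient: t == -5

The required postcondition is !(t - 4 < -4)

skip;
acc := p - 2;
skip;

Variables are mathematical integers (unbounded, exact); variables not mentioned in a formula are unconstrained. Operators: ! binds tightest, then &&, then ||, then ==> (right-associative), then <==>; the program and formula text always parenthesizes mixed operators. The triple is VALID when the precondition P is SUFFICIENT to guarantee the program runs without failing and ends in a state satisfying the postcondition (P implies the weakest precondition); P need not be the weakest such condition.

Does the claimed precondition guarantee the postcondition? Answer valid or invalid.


Working backward. After the program, the postcondition !(t - 4 < -4) must hold; in canonical form it is !(t < 0).
Before skip: !(t < 0)
Before acc := p - 2: !(t < 0)
Before skip: !(t < 0)
The weakest precondition is !(t < 0).
Check whether t == -5 implies it.
Countermodel: at the initial state t = -5, the precondition holds but the weakest precondition fails.
Answer: invalid


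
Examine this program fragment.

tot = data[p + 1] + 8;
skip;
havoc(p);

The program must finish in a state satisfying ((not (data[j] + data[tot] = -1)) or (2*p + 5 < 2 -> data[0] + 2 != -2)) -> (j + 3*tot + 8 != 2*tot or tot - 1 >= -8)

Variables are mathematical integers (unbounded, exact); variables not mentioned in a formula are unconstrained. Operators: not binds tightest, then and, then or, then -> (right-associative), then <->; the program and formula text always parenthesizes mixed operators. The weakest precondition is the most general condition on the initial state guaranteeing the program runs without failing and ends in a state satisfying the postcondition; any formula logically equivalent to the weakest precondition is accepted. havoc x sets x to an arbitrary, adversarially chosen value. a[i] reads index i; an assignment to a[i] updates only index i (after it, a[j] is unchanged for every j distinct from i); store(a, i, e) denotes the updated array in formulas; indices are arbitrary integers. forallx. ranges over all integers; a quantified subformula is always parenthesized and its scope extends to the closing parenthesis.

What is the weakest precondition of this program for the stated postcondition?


Working backward. After the program, the postcondition ((not (data[j] + data[tot] = -1)) or (2*p + 5 < 2 -> data[0] + 2 != -2)) -> (j + 3*tot + 8 != 2*tot or tot - 1 >= -8) must hold; in canonical form it is ((not (data[j] + data[tot] = -1)) or (2*p < -3 -> data[0] != -4)) -> (j + tot != -8 or tot >= -7).
Before havoc p: forall p_1. (((not (data[j] + data[tot] = -1)) or (2*p_1 < -3 -> data[0] != -4)) -> (j + tot != -8 or tot >= -7))
Before skip: forall p_1. (((not (data[j] + data[tot] = -1)) or (2*p_1 < -3 -> data[0] != -4)) -> (j + tot != -8 or tot >= -7))
Before tot := data[p + 1] + 8: forall p_1. (((not (data[data[p + 1] + 8] + data[j] = -1)) or (2*p_1 < -3 -> data[0] != -4)) -> (data[p + 1] + j != -16 or data[p + 1] >= -15))
Answer: WP = forall p_1. (((not (data[data[p + 1] + 8] + data[j] = -1)) or (2*p_1 < -3 -> data[0] != -4)) -> (data[p + 1] + j != -16 or data[p + 1] >= -15))


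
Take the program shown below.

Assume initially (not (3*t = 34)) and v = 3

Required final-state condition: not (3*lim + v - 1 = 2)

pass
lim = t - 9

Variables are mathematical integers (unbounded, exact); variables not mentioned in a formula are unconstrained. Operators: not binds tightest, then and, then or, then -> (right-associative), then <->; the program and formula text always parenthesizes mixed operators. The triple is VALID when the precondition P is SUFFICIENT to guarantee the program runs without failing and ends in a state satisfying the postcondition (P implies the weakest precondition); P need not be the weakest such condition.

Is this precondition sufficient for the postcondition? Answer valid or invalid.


Working backward. After the program, the postcondition not (3*lim + v - 1 = 2) must hold; in canonical form it is not (3*lim + v = 3).
Before lim := t - 9: not (3*t + v = 30)
Before skip: not (3*t + v = 30)
The weakest precondition is not (3*t + v = 30).
Check whether (not (3*t = 34)) and v = 3 implies it.
Countermodel: at the initial state t = 9, v = 3, the precondition holds but the weakest precondition fails.
Answer: invalid


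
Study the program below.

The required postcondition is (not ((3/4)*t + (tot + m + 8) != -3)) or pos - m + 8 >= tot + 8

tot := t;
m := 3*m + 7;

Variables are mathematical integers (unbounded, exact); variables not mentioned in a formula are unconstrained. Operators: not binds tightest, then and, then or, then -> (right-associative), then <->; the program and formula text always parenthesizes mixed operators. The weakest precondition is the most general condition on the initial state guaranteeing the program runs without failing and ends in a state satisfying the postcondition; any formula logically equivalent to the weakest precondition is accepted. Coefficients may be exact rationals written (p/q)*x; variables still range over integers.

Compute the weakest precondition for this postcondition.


Working backward. After the program, the postcondition (not ((3/4)*t + (tot + m + 8) != -3)) or pos - m + 8 >= tot + 8 must hold; in canonical form it is (not (m + (3/4)*t + tot != -11)) or pos >= m + tot.
Before m := 3*m + 7: (not (3*m + (3/4)*t + tot != -18)) or pos >= 3*m + tot + 7
Before tot := t: (not (3*m + (7/4)*t != -18)) or pos >= 3*m + t + 7
Answer: WP = (not (3*m + (7/4)*t != -18)) or pos >= 3*m + t + 7


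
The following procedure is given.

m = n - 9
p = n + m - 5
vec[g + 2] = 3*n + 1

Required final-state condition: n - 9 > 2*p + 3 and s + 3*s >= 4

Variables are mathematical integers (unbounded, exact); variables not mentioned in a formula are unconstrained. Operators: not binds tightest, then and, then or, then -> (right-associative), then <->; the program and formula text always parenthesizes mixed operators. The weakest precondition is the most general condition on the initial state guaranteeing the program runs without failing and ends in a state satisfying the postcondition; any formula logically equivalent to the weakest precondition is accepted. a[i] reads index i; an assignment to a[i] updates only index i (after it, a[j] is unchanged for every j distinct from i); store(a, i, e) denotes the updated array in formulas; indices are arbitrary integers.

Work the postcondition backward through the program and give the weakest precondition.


Working backward. After the program, the postcondition n - 9 > 2*p + 3 and s + 3*s >= 4 must hold; in canonical form it is n > 2*p + 12 and 4*s >= 4.
Before vec[g + 2] := 3*n + 1: n > 2*p + 12 and 4*s >= 4
Before p := n + m - 5: 2*m + n < -2 and 4*s >= 4
Before m := n - 9: 3*n < 16 and 4*s >= 4
Answer: WP = 3*n < 16 and 4*s >= 4


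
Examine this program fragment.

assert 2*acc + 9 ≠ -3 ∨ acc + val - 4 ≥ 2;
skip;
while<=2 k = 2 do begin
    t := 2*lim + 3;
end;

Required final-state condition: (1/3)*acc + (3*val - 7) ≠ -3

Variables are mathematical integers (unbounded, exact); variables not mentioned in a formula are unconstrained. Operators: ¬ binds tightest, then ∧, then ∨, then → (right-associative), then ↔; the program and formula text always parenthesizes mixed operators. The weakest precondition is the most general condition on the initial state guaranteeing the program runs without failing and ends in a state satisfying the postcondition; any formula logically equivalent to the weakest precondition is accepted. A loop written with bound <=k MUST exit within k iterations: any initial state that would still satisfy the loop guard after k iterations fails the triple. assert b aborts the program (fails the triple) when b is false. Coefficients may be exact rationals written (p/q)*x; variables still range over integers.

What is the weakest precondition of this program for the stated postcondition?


Working backward. After the program, the postcondition (1/3)*acc + (3*val - 7) ≠ -3 must hold; in canonical form it is (1/3)*acc + 3*val ≠ 4.
Before the loop (bound <=2), unroll the exhaustion recursion (WP_0 = exit-now case; WP_j = one more guarded iteration, up to j = 2):
  WP_0: (¬(k = 2)) ∧ (1/3)*acc + 3*val ≠ 4
  WP_1: (k = 2 → ((¬(k = 2)) ∧ (1/3)*acc + 3*val ≠ 4)) ∧ ((¬(k = 2)) → (1/3)*acc + 3*val ≠ 4)
  WP_2: (k = 2 → ((k = 2 → ((¬(k = 2)) ∧ (1/3)*acc + 3*val ≠ 4)) ∧ ((¬(k = 2)) → (1/3)*acc + 3*val ≠ 4))) ∧ ((¬(k = 2)) → (1/3)*acc + 3*val ≠ 4)
So before the loop: (k = 2 → ((k = 2 → ((¬(k = 2)) ∧ (1/3)*acc + 3*val ≠ 4)) ∧ ((¬(k = 2)) → (1/3)*acc + 3*val ≠ 4))) ∧ ((¬(k = 2)) → (1/3)*acc + 3*val ≠ 4)
Before skip: (k = 2 → ((k = 2 → ((¬(k = 2)) ∧ (1/3)*acc + 3*val ≠ 4)) ∧ ((¬(k = 2)) → (1/3)*acc + 3*val ≠ 4))) ∧ ((¬(k = 2)) → (1/3)*acc + 3*val ≠ 4)
Before assert 2*acc + 9 ≠ -3 ∨ acc + val - 4 ≥ 2: (2*acc ≠ -12 ∨ acc + val ≥ 6) ∧ (k = 2 → ((k = 2 → ((¬(k = 2)) ∧ (1/3)*acc + 3*val ≠ 4)) ∧ ((¬(k = 2)) → (1/3)*acc + 3*val ≠ 4))) ∧ ((¬(k = 2)) → (1/3)*acc + 3*val ≠ 4)
Answer: WP = (2*acc ≠ -12 ∨ acc + val ≥ 6) ∧ (k = 2 → ((k = 2 → ((¬(k = 2)) ∧ (1/3)*acc + 3*val ≠ 4)) ∧ ((¬(k = 2)) → (1/3)*acc + 3*val ≠ 4))) ∧ ((¬(k = 2)) → (1/3)*acc + 3*val ≠ 4)


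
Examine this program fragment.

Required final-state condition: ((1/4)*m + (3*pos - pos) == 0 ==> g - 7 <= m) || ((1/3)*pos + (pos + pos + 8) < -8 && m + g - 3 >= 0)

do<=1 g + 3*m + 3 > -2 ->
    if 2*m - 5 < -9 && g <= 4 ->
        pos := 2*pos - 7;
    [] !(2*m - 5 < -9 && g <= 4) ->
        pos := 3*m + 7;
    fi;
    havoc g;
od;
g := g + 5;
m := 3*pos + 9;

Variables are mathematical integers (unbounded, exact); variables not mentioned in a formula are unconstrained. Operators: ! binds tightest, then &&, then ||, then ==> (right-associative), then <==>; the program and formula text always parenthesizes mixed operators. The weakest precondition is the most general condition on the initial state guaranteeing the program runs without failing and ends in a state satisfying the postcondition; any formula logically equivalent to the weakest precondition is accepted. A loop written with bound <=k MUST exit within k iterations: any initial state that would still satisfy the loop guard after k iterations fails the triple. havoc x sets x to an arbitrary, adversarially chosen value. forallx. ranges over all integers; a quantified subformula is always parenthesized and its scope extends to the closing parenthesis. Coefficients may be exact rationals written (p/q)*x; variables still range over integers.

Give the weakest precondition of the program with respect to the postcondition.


Working backward. After the program, the postcondition ((1/4)*m + (3*pos - pos) == 0 ==> g - 7 <= m) || ((1/3)*pos + (pos + pos + 8) < -8 && m + g - 3 >= 0) must hold; in canonical form it is ((1/4)*m + 2*pos == 0 ==> g <= m + 7) || ((7/3)*pos < -16 && g + m >= 3).
Before m := 3*pos + 9: ((11/4)*pos == -9/4 ==> g <= 3*pos + 16) || ((7/3)*pos < -16 && g + 3*pos >= -6)
Before g := g + 5: ((11/4)*pos == -9/4 ==> g <= 3*pos + 11) || ((7/3)*pos < -16 && g + 3*pos >= -11)
Before the loop (bound <=1), unroll the exhaustion recursion (WP_0 = exit-now case; WP_j = one more guarded iteration, up to j = 1):
  WP_0: (!(g + 3*m > -5)) && (((11/4)*pos == -9/4 ==> g <= 3*pos + 11) || ((7/3)*pos < -16 && g + 3*pos >= -11))
  WP_1: (g + 3*m > -5 ==> (((2*m < -4 && g <= 4) ==> (forall g_1. ((!(g_1 + 3*m > -5)) && (((11/2)*pos == 17 ==> g_1 <= 6*pos - 10) || ((14/3)*pos < 1/3 && g_1 + 6*pos >= 10))))) && ((!(2*m < -4 && g <= 4)) ==> (forall g_1. ((!(g_1 + 3*m > -5)) && (((33/4)*m == -43/2 ==> g_1 <= 9*m + 32) || (7*m < -97/3 && g_1 + 9*m >= -32))))))) && ((!(g + 3*m > -5)) ==> (((11/4)*pos == -9/4 ==> g <= 3*pos + 11) || ((7/3)*pos < -16 && g + 3*pos >= -11)))
So before the loop: (g + 3*m > -5 ==> (((2*m < -4 && g <= 4) ==> (forall g_1. ((!(g_1 + 3*m > -5)) && (((11/2)*pos == 17 ==> g_1 <= 6*pos - 10) || ((14/3)*pos < 1/3 && g_1 + 6*pos >= 10))))) && ((!(2*m < -4 && g <= 4)) ==> (forall g_1. ((!(g_1 + 3*m > -5)) && (((33/4)*m == -43/2 ==> g_1 <= 9*m + 32) || (7*m < -97/3 && g_1 + 9*m >= -32))))))) && ((!(g + 3*m > -5)) ==> (((11/4)*pos == -9/4 ==> g <= 3*pos + 11) || ((7/3)*pos < -16 && g + 3*pos >= -11)))
Answer: WP = (g + 3*m > -5 ==> (((2*m < -4 && g <= 4) ==> (forall g_1. ((!(g_1 + 3*m > -5)) && (((11/2)*pos == 17 ==> g_1 <= 6*pos - 10) || ((14/3)*pos < 1/3 && g_1 + 6*pos >= 10))))) && ((!(2*m < -4 && g <= 4)) ==> (forall g_1. ((!(g_1 + 3*m > -5)) && (((33/4)*m == -43/2 ==> g_1 <= 9*m + 32) || (7*m < -97/3 && g_1 + 9*m >= -32))))))) && ((!(g + 3*m > -5)) ==> (((11/4)*pos == -9/4 ==> g <= 3*pos + 11) || ((7/3)*pos < -16 && g + 3*pos >= -11)))


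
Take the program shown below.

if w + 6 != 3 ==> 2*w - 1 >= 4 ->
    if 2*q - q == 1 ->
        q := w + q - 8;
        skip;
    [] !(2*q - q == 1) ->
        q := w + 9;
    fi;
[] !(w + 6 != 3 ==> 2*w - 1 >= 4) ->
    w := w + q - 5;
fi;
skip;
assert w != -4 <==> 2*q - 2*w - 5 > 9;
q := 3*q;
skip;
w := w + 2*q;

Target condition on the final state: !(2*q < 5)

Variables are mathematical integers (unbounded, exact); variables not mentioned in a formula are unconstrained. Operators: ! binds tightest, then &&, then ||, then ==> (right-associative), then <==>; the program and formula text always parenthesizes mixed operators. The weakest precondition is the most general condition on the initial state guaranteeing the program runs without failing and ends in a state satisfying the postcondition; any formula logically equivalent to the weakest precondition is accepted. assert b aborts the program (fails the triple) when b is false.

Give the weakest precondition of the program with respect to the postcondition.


Working backward. After the program, !(2*q < 5) must hold.
Before w := w + 2*q: !(2*q < 5)
Before skip: !(2*q < 5)
Before q := 3*q: !(6*q < 5)
Before assert w != -4 <==> 2*q - 2*w - 5 > 9: (w != -4 <==> 2*q > 2*w + 14) && (!(6*q < 5))
Before skip: (w != -4 <==> 2*q > 2*w + 14) && (!(6*q < 5))
Then branch requires (q == 1 ==> ((w != -4 <==> 2*q > 30) && (!(6*q + 6*w < 53)))) && ((!(q == 1)) ==> (w != -4 && (!(6*w < -49)))); else branch requires (q + w != 1 <==> 2*w < -4) && (!(6*q < 5)).
Before the if: ((w != -3 ==> 2*w >= 5) ==> ((q == 1 ==> ((w != -4 <==> 2*q > 30) && (!(6*q + 6*w < 53)))) && ((!(q == 1)) ==> (w != -4 && (!(6*w < -49)))))) && ((!(w != -3 ==> 2*w >= 5)) ==> ((q + w != 1 <==> 2*w < -4) && (!(6*q < 5))))
Answer: WP = ((w != -3 ==> 2*w >= 5) ==> ((q == 1 ==> ((w != -4 <==> 2*q > 30) && (!(6*q + 6*w < 53)))) && ((!(q == 1)) ==> (w != -4 && (!(6*w < -49)))))) && ((!(w != -3 ==> 2*w >= 5)) ==> ((q + w != 1 <==> 2*w < -4) && (!(6*q < 5))))


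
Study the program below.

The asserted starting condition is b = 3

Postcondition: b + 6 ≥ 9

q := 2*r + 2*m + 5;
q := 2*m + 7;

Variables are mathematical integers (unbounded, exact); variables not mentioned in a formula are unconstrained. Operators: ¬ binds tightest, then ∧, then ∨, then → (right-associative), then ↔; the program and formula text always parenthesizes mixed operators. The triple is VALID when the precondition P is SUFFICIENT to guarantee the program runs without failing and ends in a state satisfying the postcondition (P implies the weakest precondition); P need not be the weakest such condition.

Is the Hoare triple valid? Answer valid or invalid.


Working backward. After the program, the postcondition b + 6 ≥ 9 must hold; in canonical form it is b ≥ 3.
Before q := 2*m + 7: b ≥ 3
Before q := 2*r + 2*m + 5: b ≥ 3
The weakest precondition is b ≥ 3.
Check whether b = 3 implies it.
Every state satisfying the precondition satisfies the weakest precondition: the implication holds.
Answer: valid


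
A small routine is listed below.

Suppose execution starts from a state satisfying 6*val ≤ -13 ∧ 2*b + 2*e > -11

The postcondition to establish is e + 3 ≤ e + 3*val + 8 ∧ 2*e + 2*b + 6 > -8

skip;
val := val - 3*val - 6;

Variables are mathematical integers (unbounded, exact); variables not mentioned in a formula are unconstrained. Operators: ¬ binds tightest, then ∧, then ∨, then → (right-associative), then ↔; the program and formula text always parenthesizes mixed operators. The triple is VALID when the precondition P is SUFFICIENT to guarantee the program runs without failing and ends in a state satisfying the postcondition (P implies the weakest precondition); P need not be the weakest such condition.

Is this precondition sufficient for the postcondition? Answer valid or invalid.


Working backward. After the program, the postcondition e + 3 ≤ e + 3*val + 8 ∧ 2*e + 2*b + 6 > -8 must hold; in canonical form it is 3*val ≥ -5 ∧ 2*b + 2*e > -14.
Before val := val - 3*val - 6: 6*val ≤ -13 ∧ 2*b + 2*e > -14
Before skip: 6*val ≤ -13 ∧ 2*b + 2*e > -14
The weakest precondition is 6*val ≤ -13 ∧ 2*b + 2*e > -14.
Check whether 6*val ≤ -13 ∧ 2*b + 2*e > -11 implies it.
Every state satisfying the precondition satisfies the weakest precondition: the implication holds.
Answer: valid


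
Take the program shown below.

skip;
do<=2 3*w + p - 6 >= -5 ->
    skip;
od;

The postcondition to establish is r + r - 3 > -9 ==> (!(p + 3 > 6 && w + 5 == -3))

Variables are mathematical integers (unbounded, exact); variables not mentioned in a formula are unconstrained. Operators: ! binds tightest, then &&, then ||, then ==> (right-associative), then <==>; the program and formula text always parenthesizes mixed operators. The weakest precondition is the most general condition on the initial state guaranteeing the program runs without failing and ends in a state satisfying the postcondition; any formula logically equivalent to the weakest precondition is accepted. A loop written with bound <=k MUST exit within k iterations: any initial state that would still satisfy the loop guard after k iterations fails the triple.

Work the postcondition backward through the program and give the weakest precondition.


Working backward. After the program, the postcondition r + r - 3 > -9 ==> (!(p + 3 > 6 && w + 5 == -3)) must hold; in canonical form it is 2*r > -6 ==> (!(p > 3 && w == -8)).
Before the loop (bound <=2), unroll the exhaustion recursion (WP_0 = exit-now case; WP_j = one more guarded iteration, up to j = 2):
  WP_0: (!(p + 3*w >= 1)) && (2*r > -6 ==> (!(p > 3 && w == -8)))
  WP_1: (p + 3*w >= 1 ==> ((!(p + 3*w >= 1)) && (2*r > -6 ==> (!(p > 3 && w == -8))))) && ((!(p + 3*w >= 1)) ==> (2*r > -6 ==> (!(p > 3 && w == -8))))
  WP_2: (p + 3*w >= 1 ==> ((p + 3*w >= 1 ==> ((!(p + 3*w >= 1)) && (2*r > -6 ==> (!(p > 3 && w == -8))))) && ((!(p + 3*w >= 1)) ==> (2*r > -6 ==> (!(p > 3 && w == -8)))))) && ((!(p + 3*w >= 1)) ==> (2*r > -6 ==> (!(p > 3 && w == -8))))
So before the loop: (p + 3*w >= 1 ==> ((p + 3*w >= 1 ==> ((!(p + 3*w >= 1)) && (2*r > -6 ==> (!(p > 3 && w == -8))))) && ((!(p + 3*w >= 1)) ==> (2*r > -6 ==> (!(p > 3 && w == -8)))))) && ((!(p + 3*w >= 1)) ==> (2*r > -6 ==> (!(p > 3 && w == -8))))
Before skip: (p + 3*w >= 1 ==> ((p + 3*w >= 1 ==> ((!(p + 3*w >= 1)) && (2*r > -6 ==> (!(p > 3 && w == -8))))) && ((!(p + 3*w >= 1)) ==> (2*r > -6 ==> (!(p > 3 && w == -8)))))) && ((!(p + 3*w >= 1)) ==> (2*r > -6 ==> (!(p > 3 && w == -8))))
Answer: WP = (p + 3*w >= 1 ==> ((p + 3*w >= 1 ==> ((!(p + 3*w >= 1)) && (2*r > -6 ==> (!(p > 3 && w == -8))))) && ((!(p + 3*w >= 1)) ==> (2*r > -6 ==> (!(p > 3 && w == -8)))))) && ((!(p + 3*w >= 1)) ==> (2*r > -6 ==> (!(p > 3 && w == -8))))


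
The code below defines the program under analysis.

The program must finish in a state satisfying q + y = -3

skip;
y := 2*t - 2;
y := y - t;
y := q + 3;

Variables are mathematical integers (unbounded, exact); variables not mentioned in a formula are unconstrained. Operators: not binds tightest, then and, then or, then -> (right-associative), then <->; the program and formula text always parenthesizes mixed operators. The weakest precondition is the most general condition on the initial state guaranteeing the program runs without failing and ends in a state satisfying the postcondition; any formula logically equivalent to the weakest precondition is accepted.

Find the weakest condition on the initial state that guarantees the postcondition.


Working backward. After the program, q + y = -3 must hold.
Before y := q + 3: 2*q = -6
Before y := y - t: 2*q = -6
Before y := 2*t - 2: 2*q = -6
Before skip: 2*q = -6
Answer: WP = 2*q = -6


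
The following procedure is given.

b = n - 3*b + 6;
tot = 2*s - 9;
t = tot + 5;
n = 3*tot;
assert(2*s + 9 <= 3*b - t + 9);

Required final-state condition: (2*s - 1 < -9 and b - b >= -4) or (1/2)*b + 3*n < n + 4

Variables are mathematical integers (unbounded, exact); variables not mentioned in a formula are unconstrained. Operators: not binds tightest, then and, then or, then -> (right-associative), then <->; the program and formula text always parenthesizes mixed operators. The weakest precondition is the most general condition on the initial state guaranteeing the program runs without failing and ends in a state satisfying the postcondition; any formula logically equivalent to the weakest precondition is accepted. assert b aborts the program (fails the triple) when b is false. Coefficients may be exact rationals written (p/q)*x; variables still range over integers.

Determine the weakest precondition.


Working backward. After the program, the postcondition (2*s - 1 < -9 and b - b >= -4) or (1/2)*b + 3*n < n + 4 must hold; in canonical form it is 2*s < -8 or (1/2)*b + 2*n < 4.
Before assert 2*s + 9 <= 3*b - t + 9: 2*s + t <= 3*b and (2*s < -8 or (1/2)*b + 2*n < 4)
Before n := 3*tot: 2*s + t <= 3*b and (2*s < -8 or (1/2)*b + 6*tot < 4)
Before t := tot + 5: 2*s + tot <= 3*b - 5 and (2*s < -8 or (1/2)*b + 6*tot < 4)
Before tot := 2*s - 9: 4*s <= 3*b + 4 and (2*s < -8 or (1/2)*b + 12*s < 58)
Before b := n - 3*b + 6: 9*b + 4*s <= 3*n + 22 and (2*s < -8 or (1/2)*n + 12*s < (3/2)*b + 55)
Answer: WP = 9*b + 4*s <= 3*n + 22 and (2*s < -8 or (1/2)*n + 12*s < (3/2)*b + 55)


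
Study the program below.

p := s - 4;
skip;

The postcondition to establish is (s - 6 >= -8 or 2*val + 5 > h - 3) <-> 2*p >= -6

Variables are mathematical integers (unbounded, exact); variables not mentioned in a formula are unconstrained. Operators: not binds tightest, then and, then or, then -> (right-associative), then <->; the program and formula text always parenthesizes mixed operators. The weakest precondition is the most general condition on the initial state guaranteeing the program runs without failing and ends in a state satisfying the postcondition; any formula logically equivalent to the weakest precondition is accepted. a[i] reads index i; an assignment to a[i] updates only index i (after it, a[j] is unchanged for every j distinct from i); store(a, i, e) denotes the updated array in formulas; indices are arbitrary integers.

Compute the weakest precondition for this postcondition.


Working backward. After the program, the postcondition (s - 6 >= -8 or 2*val + 5 > h - 3) <-> 2*p >= -6 must hold; in canonical form it is (s >= -2 or 2*val > h - 8) <-> 2*p >= -6.
Before skip: (s >= -2 or 2*val > h - 8) <-> 2*p >= -6
Before p := s - 4: (s >= -2 or 2*val > h - 8) <-> 2*s >= 2
Answer: WP = (s >= -2 or 2*val > h - 8) <-> 2*s >= 2


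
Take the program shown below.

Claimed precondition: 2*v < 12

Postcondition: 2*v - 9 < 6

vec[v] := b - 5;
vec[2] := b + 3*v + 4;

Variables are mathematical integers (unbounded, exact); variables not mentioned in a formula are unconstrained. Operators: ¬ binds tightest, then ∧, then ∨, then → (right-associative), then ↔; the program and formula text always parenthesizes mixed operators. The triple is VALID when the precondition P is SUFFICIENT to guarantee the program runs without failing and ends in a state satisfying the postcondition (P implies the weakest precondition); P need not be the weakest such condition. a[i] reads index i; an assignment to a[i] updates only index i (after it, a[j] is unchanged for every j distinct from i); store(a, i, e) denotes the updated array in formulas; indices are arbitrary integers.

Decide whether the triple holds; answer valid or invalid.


Working backward. After the program, the postcondition 2*v - 9 < 6 must hold; in canonical form it is 2*v < 15.
Before vec[2] := b + 3*v + 4: 2*v < 15
Before vec[v] := b - 5: 2*v < 15
The weakest precondition is 2*v < 15.
Check whether 2*v < 12 implies it.
Every state satisfying the precondition satisfies the weakest precondition: the implication holds.
Answer: valid


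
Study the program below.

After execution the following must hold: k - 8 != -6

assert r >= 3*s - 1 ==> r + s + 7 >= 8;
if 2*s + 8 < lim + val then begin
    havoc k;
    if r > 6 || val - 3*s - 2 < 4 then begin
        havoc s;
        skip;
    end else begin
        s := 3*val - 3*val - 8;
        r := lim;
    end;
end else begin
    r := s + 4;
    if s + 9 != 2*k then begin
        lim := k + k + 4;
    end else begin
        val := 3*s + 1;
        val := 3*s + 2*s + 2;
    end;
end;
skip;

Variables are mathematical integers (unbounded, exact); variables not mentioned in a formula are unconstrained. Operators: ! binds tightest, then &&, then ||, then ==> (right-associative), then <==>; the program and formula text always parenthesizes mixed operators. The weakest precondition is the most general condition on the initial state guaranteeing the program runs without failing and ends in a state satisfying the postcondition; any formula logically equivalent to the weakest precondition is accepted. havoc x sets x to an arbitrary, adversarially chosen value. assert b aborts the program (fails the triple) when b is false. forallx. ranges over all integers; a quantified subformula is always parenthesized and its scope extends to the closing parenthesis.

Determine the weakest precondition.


Working backward. After the program, the postcondition k - 8 != -6 must hold; in canonical form it is k != 2.
Before skip: k != 2
Then branch requires forall k_1. (((r > 6 || val < 3*s + 6) ==> k_1 != 2) && ((!(r > 6 || val < 3*s + 6)) ==> k_1 != 2)); else branch requires (s != 2*k - 9 ==> k != 2) && ((!(s != 2*k - 9)) ==> k != 2).
Before the if: (2*s < lim + val - 8 ==> (forall k_1. (((r > 6 || val < 3*s + 6) ==> k_1 != 2) && ((!(r > 6 || val < 3*s + 6)) ==> k_1 != 2)))) && ((!(2*s < lim + val - 8)) ==> ((s != 2*k - 9 ==> k != 2) && ((!(s != 2*k - 9)) ==> k != 2)))
Before assert r >= 3*s - 1 ==> r + s + 7 >= 8: (r >= 3*s - 1 ==> r + s >= 1) && (2*s < lim + val - 8 ==> (forall k_1. (((r > 6 || val < 3*s + 6) ==> k_1 != 2) && ((!(r > 6 || val < 3*s + 6)) ==> k_1 != 2)))) && ((!(2*s < lim + val - 8)) ==> ((s != 2*k - 9 ==> k != 2) && ((!(s != 2*k - 9)) ==> k != 2)))
Answer: WP = (r >= 3*s - 1 ==> r + s >= 1) && (2*s < lim + val - 8 ==> (forall k_1. (((r > 6 || val < 3*s + 6) ==> k_1 != 2) && ((!(r > 6 || val < 3*s + 6)) ==> k_1 != 2)))) && ((!(2*s < lim + val - 8)) ==> ((s != 2*k - 9 ==> k != 2) && ((!(s != 2*k - 9)) ==> k != 2)))


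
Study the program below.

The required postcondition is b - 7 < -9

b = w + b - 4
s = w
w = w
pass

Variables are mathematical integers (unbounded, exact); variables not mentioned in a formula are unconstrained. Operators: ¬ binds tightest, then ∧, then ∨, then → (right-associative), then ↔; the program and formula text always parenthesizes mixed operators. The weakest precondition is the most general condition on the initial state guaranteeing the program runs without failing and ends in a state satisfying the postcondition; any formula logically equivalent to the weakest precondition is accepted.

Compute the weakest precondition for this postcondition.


Working backward. After the program, the postcondition b - 7 < -9 must hold; in canonical form it is b < -2.
Before skip: b < -2
Before w := w: b < -2
Before s := w: b < -2
Before b := w + b - 4: b + w < 2
Answer: WP = b + w < 2


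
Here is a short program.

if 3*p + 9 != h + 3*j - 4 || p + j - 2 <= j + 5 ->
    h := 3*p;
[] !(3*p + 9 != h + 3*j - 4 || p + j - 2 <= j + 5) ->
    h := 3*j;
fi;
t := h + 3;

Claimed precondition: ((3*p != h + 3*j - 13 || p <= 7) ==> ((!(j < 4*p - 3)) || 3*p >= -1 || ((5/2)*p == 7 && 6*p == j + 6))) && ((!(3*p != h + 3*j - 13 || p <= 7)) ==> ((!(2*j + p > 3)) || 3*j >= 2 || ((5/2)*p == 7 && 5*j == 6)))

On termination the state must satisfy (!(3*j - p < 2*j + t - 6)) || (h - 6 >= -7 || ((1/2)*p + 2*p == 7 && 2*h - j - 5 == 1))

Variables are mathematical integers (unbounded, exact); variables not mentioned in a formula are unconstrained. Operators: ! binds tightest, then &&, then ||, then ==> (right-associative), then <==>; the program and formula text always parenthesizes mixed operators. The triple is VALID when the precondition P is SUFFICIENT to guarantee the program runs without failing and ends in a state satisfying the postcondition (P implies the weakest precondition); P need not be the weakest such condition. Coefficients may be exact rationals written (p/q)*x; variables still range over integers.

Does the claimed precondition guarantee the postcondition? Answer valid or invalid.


Working backward. After the program, the postcondition (!(3*j - p < 2*j + t - 6)) || (h - 6 >= -7 || ((1/2)*p + 2*p == 7 && 2*h - j - 5 == 1)) must hold; in canonical form it is (!(j < p + t - 6)) || h >= -1 || ((5/2)*p == 7 && 2*h == j + 6).
Before t := h + 3: (!(j < h + p - 3)) || h >= -1 || ((5/2)*p == 7 && 2*h == j + 6)
Then branch requires (!(j < 4*p - 3)) || 3*p >= -1 || ((5/2)*p == 7 && 6*p == j + 6); else branch requires (!(2*j + p > 3)) || 3*j >= -1 || ((5/2)*p == 7 && 5*j == 6).
Before the if: ((3*p != h + 3*j - 13 || p <= 7) ==> ((!(j < 4*p - 3)) || 3*p >= -1 || ((5/2)*p == 7 && 6*p == j + 6))) && ((!(3*p != h + 3*j - 13 || p <= 7)) ==> ((!(2*j + p > 3)) || 3*j >= -1 || ((5/2)*p == 7 && 5*j == 6)))
The weakest precondition is ((3*p != h + 3*j - 13 || p <= 7) ==> ((!(j < 4*p - 3)) || 3*p >= -1 || ((5/2)*p == 7 && 6*p == j + 6))) && ((!(3*p != h + 3*j - 13 || p <= 7)) ==> ((!(2*j + p > 3)) || 3*j >= -1 || ((5/2)*p == 7 && 5*j == 6))).
Check whether ((3*p != h + 3*j - 13 || p <= 7) ==> ((!(j < 4*p - 3)) || 3*p >= -1 || ((5/2)*p == 7 && 6*p == j + 6))) && ((!(3*p != h + 3*j - 13 || p <= 7)) ==> ((!(2*j + p > 3)) || 3*j >= 2 || ((5/2)*p == 7 && 5*j == 6))) implies it.
Every state satisfying the precondition satisfies the weakest precondition: the implication holds.
Answer: valid


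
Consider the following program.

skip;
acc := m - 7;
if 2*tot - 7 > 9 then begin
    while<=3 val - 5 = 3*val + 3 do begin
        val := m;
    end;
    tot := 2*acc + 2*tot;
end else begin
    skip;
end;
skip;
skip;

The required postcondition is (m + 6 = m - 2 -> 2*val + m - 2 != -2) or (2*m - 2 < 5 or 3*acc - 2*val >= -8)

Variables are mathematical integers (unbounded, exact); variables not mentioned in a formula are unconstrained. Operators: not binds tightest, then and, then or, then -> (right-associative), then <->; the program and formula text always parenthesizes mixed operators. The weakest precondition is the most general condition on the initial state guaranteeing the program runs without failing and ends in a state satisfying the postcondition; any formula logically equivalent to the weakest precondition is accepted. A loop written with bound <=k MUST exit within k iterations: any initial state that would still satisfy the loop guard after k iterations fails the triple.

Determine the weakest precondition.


Working backward. After the program, the postcondition (m + 6 = m - 2 -> 2*val + m - 2 != -2) or (2*m - 2 < 5 or 3*acc - 2*val >= -8) must hold; in canonical form it is true.
Before skip: true
Before skip: true
Then branch requires 2*val = -8 -> (2*m = -8 -> (2*m = -8 -> (not (2*m = -8)))); else branch requires true.
Before the if: 2*tot > 16 -> (2*val = -8 -> (2*m = -8 -> (2*m = -8 -> (not (2*m = -8)))))
Before acc := m - 7: 2*tot > 16 -> (2*val = -8 -> (2*m = -8 -> (2*m = -8 -> (not (2*m = -8)))))
Before skip: 2*tot > 16 -> (2*val = -8 -> (2*m = -8 -> (2*m = -8 -> (not (2*m = -8)))))
Answer: WP = 2*tot > 16 -> (2*val = -8 -> (2*m = -8 -> (2*m = -8 -> (not (2*m = -8)))))


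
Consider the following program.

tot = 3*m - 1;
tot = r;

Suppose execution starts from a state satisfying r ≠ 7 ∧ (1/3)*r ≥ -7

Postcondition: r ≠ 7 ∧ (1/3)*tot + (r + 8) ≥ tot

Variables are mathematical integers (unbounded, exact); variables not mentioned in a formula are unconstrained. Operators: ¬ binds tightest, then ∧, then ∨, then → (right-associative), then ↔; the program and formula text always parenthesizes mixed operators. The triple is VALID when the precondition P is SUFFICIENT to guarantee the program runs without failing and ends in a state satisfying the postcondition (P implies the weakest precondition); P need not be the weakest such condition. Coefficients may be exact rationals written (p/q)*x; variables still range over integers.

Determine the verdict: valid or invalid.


Working backward. After the program, the postcondition r ≠ 7 ∧ (1/3)*tot + (r + 8) ≥ tot must hold; in canonical form it is r ≠ 7 ∧ r ≥ (2/3)*tot - 8.
Before tot := r: r ≠ 7 ∧ (1/3)*r ≥ -8
Before tot := 3*m - 1: r ≠ 7 ∧ (1/3)*r ≥ -8
The weakest precondition is r ≠ 7 ∧ (1/3)*r ≥ -8.
Check whether r ≠ 7 ∧ (1/3)*r ≥ -7 implies it.
Every state satisfying the precondition satisfies the weakest precondition: the implication holds.
Answer: valid


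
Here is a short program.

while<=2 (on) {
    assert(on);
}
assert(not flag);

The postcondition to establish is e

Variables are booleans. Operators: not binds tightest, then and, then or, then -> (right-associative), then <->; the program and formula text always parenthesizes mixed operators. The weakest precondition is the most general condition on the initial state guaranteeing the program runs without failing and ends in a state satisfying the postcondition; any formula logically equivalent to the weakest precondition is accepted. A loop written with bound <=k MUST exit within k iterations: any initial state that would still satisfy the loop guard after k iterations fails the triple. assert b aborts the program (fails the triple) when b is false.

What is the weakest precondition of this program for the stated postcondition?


Working backward. After the program, e must hold.
Before assert not flag: (not flag) and e
Before the loop (bound <=2), unroll the exhaustion recursion (WP_0 = exit-now case; WP_j = one more guarded iteration, up to j = 2):
  WP_0: (not on) and (not flag) and e
  WP_1: (not on) and ((not on) -> ((not flag) and e))
  WP_2: (not on) and ((not on) -> ((not flag) and e))
So before the loop: (not on) and ((not on) -> ((not flag) and e))
Answer: WP = (not on) and ((not on) -> ((not flag) and e))
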